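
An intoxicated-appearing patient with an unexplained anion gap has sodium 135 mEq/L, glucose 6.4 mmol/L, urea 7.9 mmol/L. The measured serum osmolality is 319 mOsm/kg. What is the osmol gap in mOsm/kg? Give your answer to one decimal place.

34.7 mOsm/kg

Calculated osmolality = 2·Na + glucose + urea
= 2·135 + 6.4 + 7.9
= 270 + 6.40 + 7.90
= 284.3 mOsm/kg ≈ 284.3 mOsm/kg
Osmolar gap = measured − calculated = 319 − 284.3 = 34.7 mOsm/kg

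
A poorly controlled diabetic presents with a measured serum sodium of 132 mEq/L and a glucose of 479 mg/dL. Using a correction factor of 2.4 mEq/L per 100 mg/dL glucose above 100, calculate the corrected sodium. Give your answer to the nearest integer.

Corrected Na = measured Na + 2.4 · (glucose − 100)/100
= 132 + 2.4 · (479 − 100)/100
= 132 + 9.1
= 141.1 mEq/L

141 mEq/L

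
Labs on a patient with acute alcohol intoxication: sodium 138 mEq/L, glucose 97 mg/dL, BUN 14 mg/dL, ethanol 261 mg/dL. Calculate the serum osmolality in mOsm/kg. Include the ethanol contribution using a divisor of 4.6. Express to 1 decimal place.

343.1 mOsm/kg

Calculated osmolality = 2·Na + glucose/18 + BUN/2.8 + ethanol/4.6
= 2·138 + 97/18 + 14/2.8 + 261/4.6
= 276 + 5.39 + 5 + 56.74
= 343.13 mOsm/kg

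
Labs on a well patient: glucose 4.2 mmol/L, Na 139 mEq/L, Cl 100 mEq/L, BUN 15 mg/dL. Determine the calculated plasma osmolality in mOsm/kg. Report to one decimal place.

287.6 mOsm/kg

Calculated osmolality = 2·Na + glucose + BUN/2.8
= 2·139 + 4.2 + 15/2.8
= 278 + 4.20 + 5.36
= 287.56 mOsm/kg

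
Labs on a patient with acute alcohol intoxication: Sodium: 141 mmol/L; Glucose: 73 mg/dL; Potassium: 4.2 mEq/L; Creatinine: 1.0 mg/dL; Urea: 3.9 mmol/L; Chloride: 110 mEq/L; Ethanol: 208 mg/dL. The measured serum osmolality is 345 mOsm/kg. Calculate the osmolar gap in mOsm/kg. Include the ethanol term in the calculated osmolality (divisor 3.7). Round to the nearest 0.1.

Calculated osmolality = 2·Na + glucose/18 + urea + ethanol/3.7
= 2·141 + 73/18 + 3.9 + 208/3.7
= 282 + 4.06 + 3.90 + 56.22
= 346.18 mOsm/kg ≈ 346.2 mOsm/kg
Osmolar gap = measured − calculated = 345 − 346.2 = -1.2 mOsm/kg

-1.2 mOsm/kg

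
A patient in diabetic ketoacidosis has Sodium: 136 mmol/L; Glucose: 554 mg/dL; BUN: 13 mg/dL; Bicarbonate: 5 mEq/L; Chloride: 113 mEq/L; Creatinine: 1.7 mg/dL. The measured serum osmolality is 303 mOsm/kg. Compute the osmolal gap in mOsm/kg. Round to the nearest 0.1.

-4.4 mOsm/kg

Calculated osmolality = 2·Na + glucose/18 + BUN/2.8
= 2·136 + 554/18 + 13/2.8
= 272 + 30.78 + 4.64
= 307.42 mOsm/kg ≈ 307.4 mOsm/kg
Osmolar gap = measured − calculated = 303 − 307.4 = -4.4 mOsm/kg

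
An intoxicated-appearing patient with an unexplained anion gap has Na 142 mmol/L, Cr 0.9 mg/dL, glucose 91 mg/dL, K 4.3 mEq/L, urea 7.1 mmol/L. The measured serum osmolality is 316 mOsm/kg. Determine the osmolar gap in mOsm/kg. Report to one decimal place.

19.8 mOsm/kg

Calculated osmolality = 2·Na + glucose/18 + urea
= 2·142 + 91/18 + 7.1
= 284 + 5.06 + 7.10
= 296.16 mOsm/kg ≈ 296.2 mOsm/kg
Osmolar gap = measured − calculated = 316 − 296.2 = 19.8 mOsm/kg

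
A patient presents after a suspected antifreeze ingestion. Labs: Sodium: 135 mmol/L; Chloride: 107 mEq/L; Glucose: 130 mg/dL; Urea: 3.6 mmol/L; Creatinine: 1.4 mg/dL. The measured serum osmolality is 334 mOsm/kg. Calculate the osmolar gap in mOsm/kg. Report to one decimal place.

53.2 mOsm/kg

Calculated osmolality = 2·Na + glucose/18 + urea
= 2·135 + 130/18 + 3.6
= 270 + 7.22 + 3.60
= 280.82 mOsm/kg ≈ 280.8 mOsm/kg
Osmolar gap = measured − calculated = 334 − 280.8 = 53.2 mOsm/kg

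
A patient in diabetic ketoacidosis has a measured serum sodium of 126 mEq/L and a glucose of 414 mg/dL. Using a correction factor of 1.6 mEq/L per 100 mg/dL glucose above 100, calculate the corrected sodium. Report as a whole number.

131 mEq/L

Corrected Na = measured Na + 1.6 · (glucose − 100)/100
= 126 + 1.6 · (414 − 100)/100
= 126 + 5
= 131 mEq/L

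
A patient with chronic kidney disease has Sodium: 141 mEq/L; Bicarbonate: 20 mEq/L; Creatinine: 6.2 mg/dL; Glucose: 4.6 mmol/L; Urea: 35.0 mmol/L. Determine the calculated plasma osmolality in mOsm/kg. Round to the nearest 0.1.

321.6 mOsm/kg

Calculated osmolality = 2·Na + glucose + urea
= 2·141 + 4.6 + 35
= 282 + 4.60 + 35
= 321.6 mOsm/kg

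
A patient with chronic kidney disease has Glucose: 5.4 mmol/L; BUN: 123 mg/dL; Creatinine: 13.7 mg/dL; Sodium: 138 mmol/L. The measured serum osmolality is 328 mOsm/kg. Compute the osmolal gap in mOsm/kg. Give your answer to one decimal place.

2.7 mOsm/kg

Calculated osmolality = 2·Na + glucose + BUN/2.8
= 2·138 + 5.4 + 123/2.8
= 276 + 5.40 + 43.93
= 325.33 mOsm/kg ≈ 325.3 mOsm/kg
Osmolar gap = measured − calculated = 328 − 325.3 = 2.7 mOsm/kg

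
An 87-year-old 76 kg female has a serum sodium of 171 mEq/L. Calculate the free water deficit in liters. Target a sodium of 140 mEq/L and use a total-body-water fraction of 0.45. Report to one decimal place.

7.6 L

TBW = 0.45 · 76 = 34.2 L
Free water deficit = TBW · (Na/140 − 1)
= 34.2 · (171/140 − 1)
= 34.2 · 0.2214
= 7.57 L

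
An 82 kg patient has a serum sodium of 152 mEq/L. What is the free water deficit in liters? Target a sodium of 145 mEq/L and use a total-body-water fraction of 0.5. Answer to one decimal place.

2.0 L

TBW = 0.5 · 82 = 41 L
Free water deficit = TBW · (Na/145 − 1)
= 41 · (152/145 − 1)
= 41 · 0.0483
= 1.98 L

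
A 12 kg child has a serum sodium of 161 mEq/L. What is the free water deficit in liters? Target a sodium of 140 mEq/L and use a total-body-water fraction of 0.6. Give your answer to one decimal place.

1.1 L

TBW = 0.6 · 12 = 7.2 L
Free water deficit = TBW · (Na/140 − 1)
= 7.2 · (161/140 − 1)
= 7.2 · 0.15
= 1.08 L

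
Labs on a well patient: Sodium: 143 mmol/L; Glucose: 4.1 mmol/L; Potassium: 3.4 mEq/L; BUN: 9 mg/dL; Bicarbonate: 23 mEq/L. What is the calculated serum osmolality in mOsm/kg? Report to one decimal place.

Calculated osmolality = 2·Na + glucose + BUN/2.8
= 2·143 + 4.1 + 9/2.8
= 286 + 4.10 + 3.21
= 293.31 mOsm/kg

293.3 mOsm/kg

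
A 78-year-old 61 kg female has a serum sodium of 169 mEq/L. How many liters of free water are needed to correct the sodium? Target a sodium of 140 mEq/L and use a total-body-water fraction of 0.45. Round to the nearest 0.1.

5.7 L

TBW = 0.45 · 61 = 27.45 L
Free water deficit = TBW · (Na/140 − 1)
= 27.45 · (169/140 − 1)
= 27.45 · 0.2071
= 5.68 L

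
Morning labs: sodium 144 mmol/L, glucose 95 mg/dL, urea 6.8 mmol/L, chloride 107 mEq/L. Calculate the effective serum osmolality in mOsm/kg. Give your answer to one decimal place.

293.3 mOsm/kg

Effective osmolality excludes urea (freely permeant across cell membranes):
2·Na + glucose/18
= 2·144 + 95/18
= 288 + 5.28
= 293.28 mOsm/kg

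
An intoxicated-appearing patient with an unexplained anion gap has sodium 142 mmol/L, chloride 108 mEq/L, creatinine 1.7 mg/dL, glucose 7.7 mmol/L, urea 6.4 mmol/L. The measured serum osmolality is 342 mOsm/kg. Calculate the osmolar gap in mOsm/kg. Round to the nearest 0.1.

43.9 mOsm/kg

Calculated osmolality = 2·Na + glucose + urea
= 2·142 + 7.7 + 6.4
= 284 + 7.70 + 6.40
= 298.1 mOsm/kg ≈ 298.1 mOsm/kg
Osmolar gap = measured − calculated = 342 − 298.1 = 43.9 mOsm/kg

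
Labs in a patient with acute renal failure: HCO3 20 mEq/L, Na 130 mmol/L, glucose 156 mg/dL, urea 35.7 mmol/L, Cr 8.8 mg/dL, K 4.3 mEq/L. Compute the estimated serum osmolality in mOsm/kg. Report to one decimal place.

Calculated osmolality = 2·Na + glucose/18 + urea
= 2·130 + 156/18 + 35.7
= 260 + 8.67 + 35.70
= 304.37 mOsm/kg

304.4 mOsm/kg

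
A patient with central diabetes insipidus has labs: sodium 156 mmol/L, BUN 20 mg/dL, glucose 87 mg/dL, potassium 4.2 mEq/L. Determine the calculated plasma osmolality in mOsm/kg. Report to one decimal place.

324.0 mOsm/kg

Calculated osmolality = 2·Na + glucose/18 + BUN/2.8
= 2·156 + 87/18 + 20/2.8
= 312 + 4.83 + 7.14
= 323.97 mOsm/kg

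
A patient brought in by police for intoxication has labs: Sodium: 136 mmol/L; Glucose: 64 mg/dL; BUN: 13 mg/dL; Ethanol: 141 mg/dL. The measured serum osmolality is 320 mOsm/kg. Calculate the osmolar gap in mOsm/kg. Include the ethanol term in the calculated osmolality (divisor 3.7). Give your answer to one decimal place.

1.7 mOsm/kg

Calculated osmolality = 2·Na + glucose/18 + BUN/2.8 + ethanol/3.7
= 2·136 + 64/18 + 13/2.8 + 141/3.7
= 272 + 3.56 + 4.64 + 38.11
= 318.31 mOsm/kg ≈ 318.3 mOsm/kg
Osmolar gap = measured − calculated = 320 − 318.3 = 1.7 mOsm/kg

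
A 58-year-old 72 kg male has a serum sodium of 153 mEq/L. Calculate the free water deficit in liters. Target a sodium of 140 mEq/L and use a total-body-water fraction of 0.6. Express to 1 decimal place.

TBW = 0.6 · 72 = 43.2 L
Free water deficit = TBW · (Na/140 − 1)
= 43.2 · (153/140 − 1)
= 43.2 · 0.0929
= 4.01 L

4.0 L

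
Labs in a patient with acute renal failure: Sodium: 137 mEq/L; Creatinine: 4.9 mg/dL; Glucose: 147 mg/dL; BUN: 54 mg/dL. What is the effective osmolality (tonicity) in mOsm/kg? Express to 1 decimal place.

Effective osmolality excludes urea (freely permeant across cell membranes):
2·Na + glucose/18
= 2·137 + 147/18
= 274 + 8.17
= 282.17 mOsm/kg

282.2 mOsm/kg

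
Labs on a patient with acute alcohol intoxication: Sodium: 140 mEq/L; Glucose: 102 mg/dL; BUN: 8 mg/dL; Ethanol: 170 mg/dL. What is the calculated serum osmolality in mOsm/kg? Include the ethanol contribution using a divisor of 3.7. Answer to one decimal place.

334.5 mOsm/kg

Calculated osmolality = 2·Na + glucose/18 + BUN/2.8 + ethanol/3.7
= 2·140 + 102/18 + 8/2.8 + 170/3.7
= 280 + 5.67 + 2.86 + 45.95
= 334.48 mOsm/kg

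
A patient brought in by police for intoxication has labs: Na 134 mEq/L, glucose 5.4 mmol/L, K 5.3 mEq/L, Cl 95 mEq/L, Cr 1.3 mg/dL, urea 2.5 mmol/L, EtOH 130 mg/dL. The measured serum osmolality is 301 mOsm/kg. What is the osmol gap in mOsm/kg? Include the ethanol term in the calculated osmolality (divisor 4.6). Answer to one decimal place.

-3.2 mOsm/kg

Calculated osmolality = 2·Na + glucose + urea + ethanol/4.6
= 2·134 + 5.4 + 2.5 + 130/4.6
= 268 + 5.40 + 2.50 + 28.26
= 304.16 mOsm/kg ≈ 304.2 mOsm/kg
Osmolar gap = measured − calculated = 301 − 304.2 = -3.2 mOsm/kg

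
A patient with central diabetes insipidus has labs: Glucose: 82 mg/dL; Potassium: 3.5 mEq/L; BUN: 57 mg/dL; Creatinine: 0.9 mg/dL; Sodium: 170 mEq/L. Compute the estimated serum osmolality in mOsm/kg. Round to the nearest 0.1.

Calculated osmolality = 2·Na + glucose/18 + BUN/2.8
= 2·170 + 82/18 + 57/2.8
= 340 + 4.56 + 20.36
= 364.92 mOsm/kg

364.9 mOsm/kg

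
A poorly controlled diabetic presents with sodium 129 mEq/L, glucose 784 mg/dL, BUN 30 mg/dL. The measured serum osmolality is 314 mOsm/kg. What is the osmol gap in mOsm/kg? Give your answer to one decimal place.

1.7 mOsm/kg

Calculated osmolality = 2·Na + glucose/18 + BUN/2.8
= 2·129 + 784/18 + 30/2.8
= 258 + 43.56 + 10.71
= 312.27 mOsm/kg ≈ 312.3 mOsm/kg
Osmolar gap = measured − calculated = 314 − 312.3 = 1.7 mOsm/kg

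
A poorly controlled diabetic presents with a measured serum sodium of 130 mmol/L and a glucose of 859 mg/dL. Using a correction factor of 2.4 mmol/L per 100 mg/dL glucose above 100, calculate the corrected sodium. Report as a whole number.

Corrected Na = measured Na + 2.4 · (glucose − 100)/100
= 130 + 2.4 · (859 − 100)/100
= 130 + 18.2
= 148.2 mmol/L

148 mmol/L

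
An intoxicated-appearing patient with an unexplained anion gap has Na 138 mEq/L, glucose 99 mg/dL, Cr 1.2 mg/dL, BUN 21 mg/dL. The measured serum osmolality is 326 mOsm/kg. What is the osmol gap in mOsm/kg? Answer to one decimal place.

37.0 mOsm/kg

Calculated osmolality = 2·Na + glucose/18 + BUN/2.8
= 2·138 + 99/18 + 21/2.8
= 276 + 5.50 + 7.50
= 289 mOsm/kg ≈ 289.0 mOsm/kg
Osmolar gap = measured − calculated = 326 − 289.0 = 37.0 mOsm/kg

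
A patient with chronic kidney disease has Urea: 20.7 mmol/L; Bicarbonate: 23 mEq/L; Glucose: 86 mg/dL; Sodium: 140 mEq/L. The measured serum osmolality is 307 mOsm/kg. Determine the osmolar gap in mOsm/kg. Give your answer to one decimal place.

1.5 mOsm/kg

Calculated osmolality = 2·Na + glucose/18 + urea
= 2·140 + 86/18 + 20.7
= 280 + 4.78 + 20.70
= 305.48 mOsm/kg ≈ 305.5 mOsm/kg
Osmolar gap = measured − calculated = 307 − 305.5 = 1.5 mOsm/kg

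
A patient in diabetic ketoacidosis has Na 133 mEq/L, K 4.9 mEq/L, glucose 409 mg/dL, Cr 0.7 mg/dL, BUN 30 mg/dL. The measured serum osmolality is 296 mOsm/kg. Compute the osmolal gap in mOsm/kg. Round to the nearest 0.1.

Calculated osmolality = 2·Na + glucose/18 + BUN/2.8
= 2·133 + 409/18 + 30/2.8
= 266 + 22.72 + 10.71
= 299.43 mOsm/kg ≈ 299.4 mOsm/kg
Osmolar gap = measured − calculated = 296 − 299.4 = -3.4 mOsm/kg

-3.4 mOsm/kg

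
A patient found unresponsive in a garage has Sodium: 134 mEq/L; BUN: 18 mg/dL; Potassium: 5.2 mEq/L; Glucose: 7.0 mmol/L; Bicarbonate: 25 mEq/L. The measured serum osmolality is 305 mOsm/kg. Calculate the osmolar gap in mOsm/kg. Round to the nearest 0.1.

Calculated osmolality = 2·Na + glucose + BUN/2.8
= 2·134 + 7 + 18/2.8
= 268 + 7 + 6.43
= 281.43 mOsm/kg ≈ 281.4 mOsm/kg
Osmolar gap = measured − calculated = 305 − 281.4 = 23.6 mOsm/kg

23.6 mOsm/kg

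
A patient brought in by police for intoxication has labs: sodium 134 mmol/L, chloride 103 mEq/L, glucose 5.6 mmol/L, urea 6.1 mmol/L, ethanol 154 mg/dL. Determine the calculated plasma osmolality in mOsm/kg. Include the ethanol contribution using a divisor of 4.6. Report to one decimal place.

313.2 mOsm/kg

Calculated osmolality = 2·Na + glucose + urea + ethanol/4.6
= 2·134 + 5.6 + 6.1 + 154/4.6
= 268 + 5.60 + 6.10 + 33.48
= 313.18 mOsm/kg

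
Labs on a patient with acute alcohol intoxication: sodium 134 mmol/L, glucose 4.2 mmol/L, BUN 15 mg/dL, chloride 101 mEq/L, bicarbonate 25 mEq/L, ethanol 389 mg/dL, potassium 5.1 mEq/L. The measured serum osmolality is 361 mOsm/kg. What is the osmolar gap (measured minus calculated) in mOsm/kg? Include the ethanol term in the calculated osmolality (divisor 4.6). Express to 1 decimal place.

-1.1 mOsm/kg

Calculated osmolality = 2·Na + glucose + BUN/2.8 + ethanol/4.6
= 2·134 + 4.2 + 15/2.8 + 389/4.6
= 268 + 4.20 + 5.36 + 84.57
= 362.13 mOsm/kg ≈ 362.1 mOsm/kg
Osmolar gap = measured − calculated = 361 − 362.1 = -1.1 mOsm/kg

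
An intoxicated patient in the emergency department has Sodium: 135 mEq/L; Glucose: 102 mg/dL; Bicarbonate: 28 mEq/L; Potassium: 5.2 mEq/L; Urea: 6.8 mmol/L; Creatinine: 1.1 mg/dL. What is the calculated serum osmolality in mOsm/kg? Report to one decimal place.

282.5 mOsm/kg

Calculated osmolality = 2·Na + glucose/18 + urea
= 2·135 + 102/18 + 6.8
= 270 + 5.67 + 6.80
= 282.47 mOsm/kg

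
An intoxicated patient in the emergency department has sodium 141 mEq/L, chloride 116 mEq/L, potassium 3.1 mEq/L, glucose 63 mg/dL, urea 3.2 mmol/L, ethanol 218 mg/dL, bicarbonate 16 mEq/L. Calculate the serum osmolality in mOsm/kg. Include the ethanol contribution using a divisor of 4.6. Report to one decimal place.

336.1 mOsm/kg

Calculated osmolality = 2·Na + glucose/18 + urea + ethanol/4.6
= 2·141 + 63/18 + 3.2 + 218/4.6
= 282 + 3.50 + 3.20 + 47.39
= 336.09 mOsm/kg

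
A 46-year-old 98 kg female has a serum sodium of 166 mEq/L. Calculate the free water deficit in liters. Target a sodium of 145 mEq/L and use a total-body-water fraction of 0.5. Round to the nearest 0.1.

7.1 L

TBW = 0.5 · 98 = 49 L
Free water deficit = TBW · (Na/145 − 1)
= 49 · (166/145 − 1)
= 49 · 0.1448
= 7.1 L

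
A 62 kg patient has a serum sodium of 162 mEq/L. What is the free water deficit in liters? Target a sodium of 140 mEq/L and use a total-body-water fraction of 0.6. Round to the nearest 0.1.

TBW = 0.6 · 62 = 37.2 L
Free water deficit = TBW · (Na/140 − 1)
= 37.2 · (162/140 − 1)
= 37.2 · 0.1571
= 5.84 L

5.8 L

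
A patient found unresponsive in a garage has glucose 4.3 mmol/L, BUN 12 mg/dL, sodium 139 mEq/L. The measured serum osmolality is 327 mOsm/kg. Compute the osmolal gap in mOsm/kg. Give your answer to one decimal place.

Calculated osmolality = 2·Na + glucose + BUN/2.8
= 2·139 + 4.3 + 12/2.8
= 278 + 4.30 + 4.29
= 286.59 mOsm/kg ≈ 286.6 mOsm/kg
Osmolar gap = measured − calculated = 327 − 286.6 = 40.4 mOsm/kg

40.4 mOsm/kg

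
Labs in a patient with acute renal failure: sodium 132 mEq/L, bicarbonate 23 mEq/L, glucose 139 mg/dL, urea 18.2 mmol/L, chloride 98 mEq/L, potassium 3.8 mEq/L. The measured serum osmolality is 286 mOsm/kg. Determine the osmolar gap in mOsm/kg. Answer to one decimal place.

-3.9 mOsm/kg

Calculated osmolality = 2·Na + glucose/18 + urea
= 2·132 + 139/18 + 18.2
= 264 + 7.72 + 18.20
= 289.92 mOsm/kg ≈ 289.9 mOsm/kg
Osmolar gap = measured − calculated = 286 − 289.9 = -3.9 mOsm/kg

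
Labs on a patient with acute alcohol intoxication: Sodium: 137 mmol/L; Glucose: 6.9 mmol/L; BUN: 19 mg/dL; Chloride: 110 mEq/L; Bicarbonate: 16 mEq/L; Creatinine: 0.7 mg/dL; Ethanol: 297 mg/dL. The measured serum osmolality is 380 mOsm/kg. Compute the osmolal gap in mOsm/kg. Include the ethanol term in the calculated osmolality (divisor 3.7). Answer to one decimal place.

Calculated osmolality = 2·Na + glucose + BUN/2.8 + ethanol/3.7
= 2·137 + 6.9 + 19/2.8 + 297/3.7
= 274 + 6.90 + 6.79 + 80.27
= 367.96 mOsm/kg ≈ 368.0 mOsm/kg
Osmolar gap = measured − calculated = 380 − 368.0 = 12.0 mOsm/kg

12.0 mOsm/kg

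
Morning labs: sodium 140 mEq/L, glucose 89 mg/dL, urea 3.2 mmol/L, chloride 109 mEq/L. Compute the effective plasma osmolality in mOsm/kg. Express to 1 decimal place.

284.9 mOsm/kg

Effective osmolality excludes urea (freely permeant across cell membranes):
2·Na + glucose/18
= 2·140 + 89/18
= 280 + 4.94
= 284.94 mOsm/kg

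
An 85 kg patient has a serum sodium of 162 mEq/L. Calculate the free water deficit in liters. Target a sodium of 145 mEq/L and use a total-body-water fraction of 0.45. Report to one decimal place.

TBW = 0.45 · 85 = 38.25 L
Free water deficit = TBW · (Na/145 − 1)
= 38.25 · (162/145 − 1)
= 38.25 · 0.1172
= 4.48 L

4.5 L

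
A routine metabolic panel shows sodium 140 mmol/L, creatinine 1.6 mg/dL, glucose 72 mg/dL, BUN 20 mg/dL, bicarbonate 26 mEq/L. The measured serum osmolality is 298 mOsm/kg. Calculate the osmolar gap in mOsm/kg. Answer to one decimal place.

6.9 mOsm/kg

Calculated osmolality = 2·Na + glucose/18 + BUN/2.8
= 2·140 + 72/18 + 20/2.8
= 280 + 4 + 7.14
= 291.14 mOsm/kg ≈ 291.1 mOsm/kg
Osmolar gap = measured − calculated = 298 − 291.1 = 6.9 mOsm/kg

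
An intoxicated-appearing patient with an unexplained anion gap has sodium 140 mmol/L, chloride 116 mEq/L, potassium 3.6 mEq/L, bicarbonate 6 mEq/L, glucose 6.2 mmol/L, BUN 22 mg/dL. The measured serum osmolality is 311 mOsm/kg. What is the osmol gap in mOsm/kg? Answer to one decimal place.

Calculated osmolality = 2·Na + glucose + BUN/2.8
= 2·140 + 6.2 + 22/2.8
= 280 + 6.20 + 7.86
= 294.06 mOsm/kg ≈ 294.1 mOsm/kg
Osmolar gap = measured − calculated = 311 − 294.1 = 16.9 mOsm/kg

16.9 mOsm/kg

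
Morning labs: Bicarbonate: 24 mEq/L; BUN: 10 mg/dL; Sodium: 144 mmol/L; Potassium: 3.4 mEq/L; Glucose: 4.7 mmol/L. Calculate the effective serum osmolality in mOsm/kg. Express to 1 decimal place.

Effective osmolality excludes urea (freely permeant across cell membranes):
2·Na + glucose
= 2·144 + 4.7
= 288 + 4.7
= 292.7 mOsm/kg

292.7 mOsm/kg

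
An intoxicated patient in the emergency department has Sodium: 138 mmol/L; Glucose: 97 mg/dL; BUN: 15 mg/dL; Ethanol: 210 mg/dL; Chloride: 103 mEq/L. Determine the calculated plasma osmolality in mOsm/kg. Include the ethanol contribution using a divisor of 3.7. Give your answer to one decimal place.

343.5 mOsm/kg

Calculated osmolality = 2·Na + glucose/18 + BUN/2.8 + ethanol/3.7
= 2·138 + 97/18 + 15/2.8 + 210/3.7
= 276 + 5.39 + 5.36 + 56.76
= 343.51 mOsm/kg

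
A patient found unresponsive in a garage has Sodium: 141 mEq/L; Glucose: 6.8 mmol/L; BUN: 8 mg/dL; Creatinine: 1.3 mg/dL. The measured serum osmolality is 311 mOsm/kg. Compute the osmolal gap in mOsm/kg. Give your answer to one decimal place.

19.3 mOsm/kg

Calculated osmolality = 2·Na + glucose + BUN/2.8
= 2·141 + 6.8 + 8/2.8
= 282 + 6.80 + 2.86
= 291.66 mOsm/kg ≈ 291.7 mOsm/kg
Osmolar gap = measured − calculated = 311 − 291.7 = 19.3 mOsm/kg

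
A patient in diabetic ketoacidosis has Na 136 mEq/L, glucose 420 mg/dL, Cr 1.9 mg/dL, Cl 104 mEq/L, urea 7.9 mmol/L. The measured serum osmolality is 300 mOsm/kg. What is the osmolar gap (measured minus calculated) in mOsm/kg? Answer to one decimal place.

-3.2 mOsm/kg

Calculated osmolality = 2·Na + glucose/18 + urea
= 2·136 + 420/18 + 7.9
= 272 + 23.33 + 7.90
= 303.23 mOsm/kg ≈ 303.2 mOsm/kg
Osmolar gap = measured − calculated = 300 − 303.2 = -3.2 mOsm/kg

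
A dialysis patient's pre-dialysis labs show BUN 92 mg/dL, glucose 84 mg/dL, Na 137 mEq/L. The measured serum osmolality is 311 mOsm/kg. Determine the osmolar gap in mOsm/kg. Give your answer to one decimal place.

Calculated osmolality = 2·Na + glucose/18 + BUN/2.8
= 2·137 + 84/18 + 92/2.8
= 274 + 4.67 + 32.86
= 311.53 mOsm/kg ≈ 311.5 mOsm/kg
Osmolar gap = measured − calculated = 311 − 311.5 = -0.5 mOsm/kg

-0.5 mOsm/kg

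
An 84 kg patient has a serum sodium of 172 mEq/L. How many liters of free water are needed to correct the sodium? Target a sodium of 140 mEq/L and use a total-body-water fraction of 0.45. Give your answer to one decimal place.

TBW = 0.45 · 84 = 37.8 L
Free water deficit = TBW · (Na/140 − 1)
= 37.8 · (172/140 − 1)
= 37.8 · 0.2286
= 8.64 L

8.6 L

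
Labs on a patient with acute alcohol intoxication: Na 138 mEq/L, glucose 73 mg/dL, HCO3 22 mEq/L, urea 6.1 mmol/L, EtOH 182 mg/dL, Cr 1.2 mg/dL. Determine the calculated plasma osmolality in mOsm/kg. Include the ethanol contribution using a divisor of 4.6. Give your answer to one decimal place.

325.7 mOsm/kg

Calculated osmolality = 2·Na + glucose/18 + urea + ethanol/4.6
= 2·138 + 73/18 + 6.1 + 182/4.6
= 276 + 4.06 + 6.10 + 39.57
= 325.73 mOsm/kg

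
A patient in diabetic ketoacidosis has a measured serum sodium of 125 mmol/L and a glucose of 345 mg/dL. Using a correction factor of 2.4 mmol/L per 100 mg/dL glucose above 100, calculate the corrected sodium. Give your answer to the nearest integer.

131 mmol/L

Corrected Na = measured Na + 2.4 · (glucose − 100)/100
= 125 + 2.4 · (345 − 100)/100
= 125 + 5.9
= 130.9 mmol/L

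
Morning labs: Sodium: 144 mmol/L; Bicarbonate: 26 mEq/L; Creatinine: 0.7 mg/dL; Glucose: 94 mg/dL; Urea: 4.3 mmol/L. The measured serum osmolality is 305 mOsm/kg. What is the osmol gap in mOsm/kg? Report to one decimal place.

7.5 mOsm/kg

Calculated osmolality = 2·Na + glucose/18 + urea
= 2·144 + 94/18 + 4.3
= 288 + 5.22 + 4.30
= 297.52 mOsm/kg ≈ 297.5 mOsm/kg
Osmolar gap = measured − calculated = 305 − 297.5 = 7.5 mOsm/kg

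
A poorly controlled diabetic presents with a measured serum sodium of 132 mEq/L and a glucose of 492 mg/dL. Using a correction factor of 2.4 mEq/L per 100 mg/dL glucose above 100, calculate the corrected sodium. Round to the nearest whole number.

Corrected Na = measured Na + 2.4 · (glucose − 100)/100
= 132 + 2.4 · (492 − 100)/100
= 132 + 9.4
= 141.4 mEq/L

141 mEq/L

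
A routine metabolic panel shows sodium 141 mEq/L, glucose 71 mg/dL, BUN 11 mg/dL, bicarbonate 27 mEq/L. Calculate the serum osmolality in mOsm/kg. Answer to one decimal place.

289.9 mOsm/kg

Calculated osmolality = 2·Na + glucose/18 + BUN/2.8
= 2·141 + 71/18 + 11/2.8
= 282 + 3.94 + 3.93
= 289.87 mOsm/kg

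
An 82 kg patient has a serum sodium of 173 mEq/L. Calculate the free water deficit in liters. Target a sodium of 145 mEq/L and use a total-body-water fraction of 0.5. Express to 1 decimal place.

7.9 L

TBW = 0.5 · 82 = 41 L
Free water deficit = TBW · (Na/145 − 1)
= 41 · (173/145 − 1)
= 41 · 0.1931
= 7.92 L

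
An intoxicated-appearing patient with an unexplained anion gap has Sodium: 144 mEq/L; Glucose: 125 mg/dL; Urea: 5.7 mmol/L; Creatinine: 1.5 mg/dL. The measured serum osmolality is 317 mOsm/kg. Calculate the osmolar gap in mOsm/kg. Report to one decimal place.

16.4 mOsm/kg

Calculated osmolality = 2·Na + glucose/18 + urea
= 2·144 + 125/18 + 5.7
= 288 + 6.94 + 5.70
= 300.64 mOsm/kg ≈ 300.6 mOsm/kg
Osmolar gap = measured − calculated = 317 − 300.6 = 16.4 mOsm/kg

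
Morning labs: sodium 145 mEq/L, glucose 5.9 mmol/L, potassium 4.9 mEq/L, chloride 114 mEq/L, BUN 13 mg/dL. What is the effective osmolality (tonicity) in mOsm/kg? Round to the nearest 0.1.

Effective osmolality excludes urea (freely permeant across cell membranes):
2·Na + glucose
= 2·145 + 5.9
= 290 + 5.9
= 295.9 mOsm/kg

295.9 mOsm/kg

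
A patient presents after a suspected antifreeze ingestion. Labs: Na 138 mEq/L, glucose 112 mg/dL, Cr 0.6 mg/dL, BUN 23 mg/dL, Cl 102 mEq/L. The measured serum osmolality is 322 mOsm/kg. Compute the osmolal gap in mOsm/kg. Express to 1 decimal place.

Calculated osmolality = 2·Na + glucose/18 + BUN/2.8
= 2·138 + 112/18 + 23/2.8
= 276 + 6.22 + 8.21
= 290.43 mOsm/kg ≈ 290.4 mOsm/kg
Osmolar gap = measured − calculated = 322 − 290.4 = 31.6 mOsm/kg

31.6 mOsm/kg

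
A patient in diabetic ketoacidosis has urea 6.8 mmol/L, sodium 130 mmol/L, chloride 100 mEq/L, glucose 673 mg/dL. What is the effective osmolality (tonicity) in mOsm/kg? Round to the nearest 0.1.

297.4 mOsm/kg

Effective osmolality excludes urea (freely permeant across cell membranes):
2·Na + glucose/18
= 2·130 + 673/18
= 260 + 37.39
= 297.39 mOsm/kg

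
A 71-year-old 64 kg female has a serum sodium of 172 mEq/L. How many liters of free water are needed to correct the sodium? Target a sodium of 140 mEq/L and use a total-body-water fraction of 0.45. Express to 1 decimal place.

TBW = 0.45 · 64 = 28.8 L
Free water deficit = TBW · (Na/140 − 1)
= 28.8 · (172/140 − 1)
= 28.8 · 0.2286
= 6.58 L

6.6 L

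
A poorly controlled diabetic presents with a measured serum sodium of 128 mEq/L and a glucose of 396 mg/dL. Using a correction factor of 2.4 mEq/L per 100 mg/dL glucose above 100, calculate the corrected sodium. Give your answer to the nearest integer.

Corrected Na = measured Na + 2.4 · (glucose − 100)/100
= 128 + 2.4 · (396 − 100)/100
= 128 + 7.1
= 135.1 mEq/L

135 mEq/L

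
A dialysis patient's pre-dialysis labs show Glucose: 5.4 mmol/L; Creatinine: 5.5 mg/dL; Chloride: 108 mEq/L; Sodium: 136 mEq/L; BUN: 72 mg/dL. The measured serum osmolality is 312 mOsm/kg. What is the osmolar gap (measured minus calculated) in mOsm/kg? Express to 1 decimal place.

8.9 mOsm/kg

Calculated osmolality = 2·Na + glucose + BUN/2.8
= 2·136 + 5.4 + 72/2.8
= 272 + 5.40 + 25.71
= 303.11 mOsm/kg ≈ 303.1 mOsm/kg
Osmolar gap = measured − calculated = 312 − 303.1 = 8.9 mOsm/kg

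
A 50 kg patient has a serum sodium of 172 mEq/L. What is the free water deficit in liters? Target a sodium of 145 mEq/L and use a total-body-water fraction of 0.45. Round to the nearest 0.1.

TBW = 0.45 · 50 = 22.5 L
Free water deficit = TBW · (Na/145 − 1)
= 22.5 · (172/145 − 1)
= 22.5 · 0.1862
= 4.19 L

4.2 L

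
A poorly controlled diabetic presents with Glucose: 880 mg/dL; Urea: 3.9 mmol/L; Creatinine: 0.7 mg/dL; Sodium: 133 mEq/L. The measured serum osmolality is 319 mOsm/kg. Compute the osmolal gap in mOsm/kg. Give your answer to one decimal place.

Calculated osmolality = 2·Na + glucose/18 + urea
= 2·133 + 880/18 + 3.9
= 266 + 48.89 + 3.90
= 318.79 mOsm/kg ≈ 318.8 mOsm/kg
Osmolar gap = measured − calculated = 319 − 318.8 = 0.2 mOsm/kg

0.2 mOsm/kg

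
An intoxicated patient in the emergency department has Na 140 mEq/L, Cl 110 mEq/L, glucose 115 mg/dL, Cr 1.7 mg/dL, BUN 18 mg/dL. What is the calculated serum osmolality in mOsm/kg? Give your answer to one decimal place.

Calculated osmolality = 2·Na + glucose/18 + BUN/2.8
= 2·140 + 115/18 + 18/2.8
= 280 + 6.39 + 6.43
= 292.82 mOsm/kg

292.8 mOsm/kg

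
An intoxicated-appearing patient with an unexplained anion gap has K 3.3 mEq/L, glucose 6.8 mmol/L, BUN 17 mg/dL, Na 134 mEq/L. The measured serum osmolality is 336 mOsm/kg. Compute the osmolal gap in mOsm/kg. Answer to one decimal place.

55.1 mOsm/kg

Calculated osmolality = 2·Na + glucose + BUN/2.8
= 2·134 + 6.8 + 17/2.8
= 268 + 6.80 + 6.07
= 280.87 mOsm/kg ≈ 280.9 mOsm/kg
Osmolar gap = measured − calculated = 336 − 280.9 = 55.1 mOsm/kg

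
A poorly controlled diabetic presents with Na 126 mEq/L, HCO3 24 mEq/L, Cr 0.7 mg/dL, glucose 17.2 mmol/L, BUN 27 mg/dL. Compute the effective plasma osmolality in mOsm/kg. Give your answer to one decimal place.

269.2 mOsm/kg

Effective osmolality excludes urea (freely permeant across cell membranes):
2·Na + glucose
= 2·126 + 17.2
= 252 + 17.2
= 269.2 mOsm/kg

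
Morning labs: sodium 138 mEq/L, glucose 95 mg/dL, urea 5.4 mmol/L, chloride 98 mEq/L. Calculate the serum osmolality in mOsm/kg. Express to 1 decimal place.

286.7 mOsm/kg

Calculated osmolality = 2·Na + glucose/18 + urea
= 2·138 + 95/18 + 5.4
= 276 + 5.28 + 5.40
= 286.68 mOsm/kg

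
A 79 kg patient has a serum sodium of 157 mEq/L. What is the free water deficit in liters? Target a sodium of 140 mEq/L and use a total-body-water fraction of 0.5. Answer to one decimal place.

4.8 L

TBW = 0.5 · 79 = 39.5 L
Free water deficit = TBW · (Na/140 − 1)
= 39.5 · (157/140 − 1)
= 39.5 · 0.1214
= 4.8 L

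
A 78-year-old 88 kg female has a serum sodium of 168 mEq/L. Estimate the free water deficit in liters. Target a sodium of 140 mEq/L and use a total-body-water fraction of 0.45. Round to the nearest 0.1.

7.9 L

TBW = 0.45 · 88 = 39.6 L
Free water deficit = TBW · (Na/140 − 1)
= 39.6 · (168/140 − 1)
= 39.6 · 0.2
= 7.92 L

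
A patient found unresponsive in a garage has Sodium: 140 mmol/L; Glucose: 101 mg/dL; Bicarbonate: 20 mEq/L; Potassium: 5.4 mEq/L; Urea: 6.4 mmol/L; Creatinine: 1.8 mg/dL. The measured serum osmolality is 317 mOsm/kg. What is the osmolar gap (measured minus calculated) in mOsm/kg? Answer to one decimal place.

Calculated osmolality = 2·Na + glucose/18 + urea
= 2·140 + 101/18 + 6.4
= 280 + 5.61 + 6.40
= 292.01 mOsm/kg ≈ 292.0 mOsm/kg
Osmolar gap = measured − calculated = 317 − 292.0 = 25.0 mOsm/kg

25.0 mOsm/kg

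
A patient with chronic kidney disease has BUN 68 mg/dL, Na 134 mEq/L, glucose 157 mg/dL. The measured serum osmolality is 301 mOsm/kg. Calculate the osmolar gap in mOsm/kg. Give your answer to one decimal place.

0.0 mOsm/kg

Calculated osmolality = 2·Na + glucose/18 + BUN/2.8
= 2·134 + 157/18 + 68/2.8
= 268 + 8.72 + 24.29
= 301.01 mOsm/kg ≈ 301.0 mOsm/kg
Osmolar gap = measured − calculated = 301 − 301.0 = 0.0 mOsm/kg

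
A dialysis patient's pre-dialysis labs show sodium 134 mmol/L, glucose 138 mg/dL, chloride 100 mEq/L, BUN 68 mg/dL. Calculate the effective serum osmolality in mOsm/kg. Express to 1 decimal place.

275.7 mOsm/kg

Effective osmolality excludes urea (freely permeant across cell membranes):
2·Na + glucose/18
= 2·134 + 138/18
= 268 + 7.67
= 275.67 mOsm/kg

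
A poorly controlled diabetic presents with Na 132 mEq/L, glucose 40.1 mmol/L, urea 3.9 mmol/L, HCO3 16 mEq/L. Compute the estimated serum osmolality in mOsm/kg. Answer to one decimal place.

Calculated osmolality = 2·Na + glucose + urea
= 2·132 + 40.1 + 3.9
= 264 + 40.10 + 3.90
= 308 mOsm/kg

308.0 mOsm/kg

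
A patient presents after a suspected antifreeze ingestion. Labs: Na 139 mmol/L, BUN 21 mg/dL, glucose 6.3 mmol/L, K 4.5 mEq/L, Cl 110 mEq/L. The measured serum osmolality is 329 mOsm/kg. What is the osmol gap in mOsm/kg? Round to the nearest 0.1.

Calculated osmolality = 2·Na + glucose + BUN/2.8
= 2·139 + 6.3 + 21/2.8
= 278 + 6.30 + 7.50
= 291.8 mOsm/kg ≈ 291.8 mOsm/kg
Osmolar gap = measured − calculated = 329 − 291.8 = 37.2 mOsm/kg

37.2 mOsm/kg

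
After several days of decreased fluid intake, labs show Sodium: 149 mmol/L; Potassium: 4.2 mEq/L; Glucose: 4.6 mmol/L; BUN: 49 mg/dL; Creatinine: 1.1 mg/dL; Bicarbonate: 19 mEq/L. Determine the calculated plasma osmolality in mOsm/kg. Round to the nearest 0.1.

320.1 mOsm/kg

Calculated osmolality = 2·Na + glucose + BUN/2.8
= 2·149 + 4.6 + 49/2.8
= 298 + 4.60 + 17.50
= 320.1 mOsm/kg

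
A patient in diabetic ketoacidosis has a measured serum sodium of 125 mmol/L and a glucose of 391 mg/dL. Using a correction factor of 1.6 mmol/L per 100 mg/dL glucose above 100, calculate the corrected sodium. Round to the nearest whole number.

Corrected Na = measured Na + 1.6 · (glucose − 100)/100
= 125 + 1.6 · (391 − 100)/100
= 125 + 4.7
= 129.7 mmol/L

130 mmol/L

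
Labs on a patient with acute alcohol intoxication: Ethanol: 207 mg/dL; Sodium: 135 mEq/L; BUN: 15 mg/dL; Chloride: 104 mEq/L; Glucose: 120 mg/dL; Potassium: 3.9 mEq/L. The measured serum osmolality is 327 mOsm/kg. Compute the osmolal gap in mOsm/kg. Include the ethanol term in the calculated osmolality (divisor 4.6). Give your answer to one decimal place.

0.0 mOsm/kg

Calculated osmolality = 2·Na + glucose/18 + BUN/2.8 + ethanol/4.6
= 2·135 + 120/18 + 15/2.8 + 207/4.6
= 270 + 6.67 + 5.36 + 45
= 327.03 mOsm/kg ≈ 327.0 mOsm/kg
Osmolar gap = measured − calculated = 327 − 327.0 = 0.0 mOsm/kg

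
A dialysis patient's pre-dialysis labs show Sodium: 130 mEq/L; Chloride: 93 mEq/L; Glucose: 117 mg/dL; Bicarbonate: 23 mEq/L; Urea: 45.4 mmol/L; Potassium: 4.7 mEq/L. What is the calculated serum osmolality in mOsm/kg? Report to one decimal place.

311.9 mOsm/kg

Calculated osmolality = 2·Na + glucose/18 + urea
= 2·130 + 117/18 + 45.4
= 260 + 6.50 + 45.40
= 311.9 mOsm/kg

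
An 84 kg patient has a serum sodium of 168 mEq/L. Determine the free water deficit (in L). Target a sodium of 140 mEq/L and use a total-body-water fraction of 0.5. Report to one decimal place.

TBW = 0.5 · 84 = 42 L
Free water deficit = TBW · (Na/140 − 1)
= 42 · (168/140 − 1)
= 42 · 0.2
= 8.4 L

8.4 L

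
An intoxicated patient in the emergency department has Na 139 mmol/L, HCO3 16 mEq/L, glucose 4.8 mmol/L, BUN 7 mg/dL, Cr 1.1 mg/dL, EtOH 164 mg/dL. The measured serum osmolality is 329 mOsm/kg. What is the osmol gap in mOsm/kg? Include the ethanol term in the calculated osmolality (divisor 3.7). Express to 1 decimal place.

-0.6 mOsm/kg

Calculated osmolality = 2·Na + glucose + BUN/2.8 + ethanol/3.7
= 2·139 + 4.8 + 7/2.8 + 164/3.7
= 278 + 4.80 + 2.50 + 44.32
= 329.62 mOsm/kg ≈ 329.6 mOsm/kg
Osmolar gap = measured − calculated = 329 − 329.6 = -0.6 mOsm/kg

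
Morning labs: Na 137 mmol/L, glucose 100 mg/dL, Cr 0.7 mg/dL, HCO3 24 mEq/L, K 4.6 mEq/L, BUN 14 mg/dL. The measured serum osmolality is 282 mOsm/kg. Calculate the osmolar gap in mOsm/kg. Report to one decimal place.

-2.6 mOsm/kg

Calculated osmolality = 2·Na + glucose/18 + BUN/2.8
= 2·137 + 100/18 + 14/2.8
= 274 + 5.56 + 5
= 284.56 mOsm/kg ≈ 284.6 mOsm/kg
Osmolar gap = measured − calculated = 282 − 284.6 = -2.6 mOsm/kg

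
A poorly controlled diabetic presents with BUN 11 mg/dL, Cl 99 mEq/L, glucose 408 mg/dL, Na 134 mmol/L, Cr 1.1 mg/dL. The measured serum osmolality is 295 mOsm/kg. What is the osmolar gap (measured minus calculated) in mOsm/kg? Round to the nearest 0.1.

Calculated osmolality = 2·Na + glucose/18 + BUN/2.8
= 2·134 + 408/18 + 11/2.8
= 268 + 22.67 + 3.93
= 294.6 mOsm/kg ≈ 294.6 mOsm/kg
Osmolar gap = measured − calculated = 295 − 294.6 = 0.4 mOsm/kg

0.4 mOsm/kg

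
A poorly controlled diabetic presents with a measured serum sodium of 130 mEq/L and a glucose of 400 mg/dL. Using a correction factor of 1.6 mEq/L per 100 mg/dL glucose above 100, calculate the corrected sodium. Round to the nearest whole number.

Corrected Na = measured Na + 1.6 · (glucose − 100)/100
= 130 + 1.6 · (400 − 100)/100
= 130 + 4.8
= 134.8 mEq/L

135 mEq/L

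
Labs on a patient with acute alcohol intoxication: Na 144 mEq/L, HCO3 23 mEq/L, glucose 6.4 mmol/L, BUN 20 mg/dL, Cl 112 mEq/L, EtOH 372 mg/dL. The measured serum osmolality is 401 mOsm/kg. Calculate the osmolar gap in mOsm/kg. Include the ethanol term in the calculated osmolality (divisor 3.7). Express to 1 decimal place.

-1.1 mOsm/kg

Calculated osmolality = 2·Na + glucose + BUN/2.8 + ethanol/3.7
= 2·144 + 6.4 + 20/2.8 + 372/3.7
= 288 + 6.40 + 7.14 + 100.54
= 402.08 mOsm/kg ≈ 402.1 mOsm/kg
Osmolar gap = measured − calculated = 401 − 402.1 = -1.1 mOsm/kg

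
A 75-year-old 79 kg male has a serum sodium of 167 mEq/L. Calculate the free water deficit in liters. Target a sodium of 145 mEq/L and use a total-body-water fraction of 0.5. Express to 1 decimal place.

TBW = 0.5 · 79 = 39.5 L
Free water deficit = TBW · (Na/145 − 1)
= 39.5 · (167/145 − 1)
= 39.5 · 0.1517
= 5.99 L

6.0 L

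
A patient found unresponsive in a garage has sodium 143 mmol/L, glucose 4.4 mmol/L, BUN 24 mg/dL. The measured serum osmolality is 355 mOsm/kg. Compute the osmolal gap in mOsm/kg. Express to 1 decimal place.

56.0 mOsm/kg

Calculated osmolality = 2·Na + glucose + BUN/2.8
= 2·143 + 4.4 + 24/2.8
= 286 + 4.40 + 8.57
= 298.97 mOsm/kg ≈ 299.0 mOsm/kg
Osmolar gap = measured − calculated = 355 − 299.0 = 56.0 mOsm/kg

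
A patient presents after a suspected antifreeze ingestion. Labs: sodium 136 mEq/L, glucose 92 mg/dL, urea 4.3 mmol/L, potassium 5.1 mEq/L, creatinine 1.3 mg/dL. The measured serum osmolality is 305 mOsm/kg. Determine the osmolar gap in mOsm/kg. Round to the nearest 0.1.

23.6 mOsm/kg

Calculated osmolality = 2·Na + glucose/18 + urea
= 2·136 + 92/18 + 4.3
= 272 + 5.11 + 4.30
= 281.41 mOsm/kg ≈ 281.4 mOsm/kg
Osmolar gap = measured − calculated = 305 − 281.4 = 23.6 mOsm/kg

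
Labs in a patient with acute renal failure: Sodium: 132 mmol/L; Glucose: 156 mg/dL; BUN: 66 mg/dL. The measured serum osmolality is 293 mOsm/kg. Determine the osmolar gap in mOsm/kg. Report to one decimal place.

Calculated osmolality = 2·Na + glucose/18 + BUN/2.8
= 2·132 + 156/18 + 66/2.8
= 264 + 8.67 + 23.57
= 296.24 mOsm/kg ≈ 296.2 mOsm/kg
Osmolar gap = measured − calculated = 293 − 296.2 = -3.2 mOsm/kg

-3.2 mOsm/kg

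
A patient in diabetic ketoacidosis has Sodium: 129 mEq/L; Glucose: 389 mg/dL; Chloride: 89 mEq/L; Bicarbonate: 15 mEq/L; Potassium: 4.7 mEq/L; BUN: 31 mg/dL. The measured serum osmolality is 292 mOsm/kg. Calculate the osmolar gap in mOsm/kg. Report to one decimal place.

Calculated osmolality = 2·Na + glucose/18 + BUN/2.8
= 2·129 + 389/18 + 31/2.8
= 258 + 21.61 + 11.07
= 290.68 mOsm/kg ≈ 290.7 mOsm/kg
Osmolar gap = measured − calculated = 292 − 290.7 = 1.3 mOsm/kg

1.3 mOsm/kg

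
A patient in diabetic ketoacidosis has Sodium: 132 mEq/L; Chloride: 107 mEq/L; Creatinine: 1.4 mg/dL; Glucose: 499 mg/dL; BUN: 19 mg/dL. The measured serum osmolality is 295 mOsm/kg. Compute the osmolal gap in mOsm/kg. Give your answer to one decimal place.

Calculated osmolality = 2·Na + glucose/18 + BUN/2.8
= 2·132 + 499/18 + 19/2.8
= 264 + 27.72 + 6.79
= 298.51 mOsm/kg ≈ 298.5 mOsm/kg
Osmolar gap = measured − calculated = 295 − 298.5 = -3.5 mOsm/kg

-3.5 mOsm/kg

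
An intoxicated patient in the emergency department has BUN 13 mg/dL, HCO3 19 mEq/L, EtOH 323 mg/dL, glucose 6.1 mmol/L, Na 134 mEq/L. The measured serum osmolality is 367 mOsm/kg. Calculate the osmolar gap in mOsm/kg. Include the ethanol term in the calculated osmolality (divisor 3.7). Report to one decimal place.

Calculated osmolality = 2·Na + glucose + BUN/2.8 + ethanol/3.7
= 2·134 + 6.1 + 13/2.8 + 323/3.7
= 268 + 6.10 + 4.64 + 87.30
= 366.04 mOsm/kg ≈ 366.0 mOsm/kg
Osmolar gap = measured − calculated = 367 − 366.0 = 1.0 mOsm/kg

1.0 mOsm/kg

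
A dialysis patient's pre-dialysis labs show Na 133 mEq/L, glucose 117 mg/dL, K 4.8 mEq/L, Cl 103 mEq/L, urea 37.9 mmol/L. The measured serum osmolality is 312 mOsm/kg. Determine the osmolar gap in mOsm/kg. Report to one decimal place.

Calculated osmolality = 2·Na + glucose/18 + urea
= 2·133 + 117/18 + 37.9
= 266 + 6.50 + 37.90
= 310.4 mOsm/kg ≈ 310.4 mOsm/kg
Osmolar gap = measured − calculated = 312 − 310.4 = 1.6 mOsm/kg

1.6 mOsm/kg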